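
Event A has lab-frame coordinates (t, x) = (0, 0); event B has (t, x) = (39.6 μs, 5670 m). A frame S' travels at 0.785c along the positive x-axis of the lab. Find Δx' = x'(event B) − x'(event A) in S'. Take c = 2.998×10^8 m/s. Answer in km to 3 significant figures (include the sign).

γ = 1/√(1 − 0.785²) = 1.6142
Δx' = γ(Δx − vΔt) = 1.6142 × (5670 m − 0.785×(2.998×10^8 m/s)×39.6×10^-6 s)
= 1.6142 × (-3649.6 m) = -5.89 km

Δx' ≈ -5.89 km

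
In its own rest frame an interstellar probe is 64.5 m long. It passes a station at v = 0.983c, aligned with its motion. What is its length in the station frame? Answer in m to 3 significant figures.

γ = 1/√(1 − 0.983²) = 5.4465
Length contraction: L = L₀/γ = 64.5/5.4465 = 11.8 m

L ≈ 11.8 m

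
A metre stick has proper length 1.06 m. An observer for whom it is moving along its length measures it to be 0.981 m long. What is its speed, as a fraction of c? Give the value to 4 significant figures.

β ≈ 0.3788

γ = L₀/L = 1.06/0.981 = 1.08053
β = √(1 − 1/γ²) = 0.3788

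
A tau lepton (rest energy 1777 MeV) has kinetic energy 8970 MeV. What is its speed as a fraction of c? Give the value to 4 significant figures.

β ≈ 0.9862

γ = 1 + K/(m₀c²) = 1 + 8970/1777 = 6.04783
β = √(1 − 1/γ²) = 0.9862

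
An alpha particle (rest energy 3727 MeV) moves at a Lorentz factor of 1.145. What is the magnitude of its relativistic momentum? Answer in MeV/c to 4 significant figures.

β = √(1 − 1/γ²) = √(1 − 1/1.145²) = 0.487071
p = γβm₀c = 1.145 × 0.487071 × 3727 MeV/c = 2079 MeV/c

p ≈ 2079 MeV/c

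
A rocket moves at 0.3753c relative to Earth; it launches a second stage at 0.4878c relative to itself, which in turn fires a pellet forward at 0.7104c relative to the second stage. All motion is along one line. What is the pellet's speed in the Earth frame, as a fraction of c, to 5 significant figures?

u ≈ 0.94841c

Compose boost 2: (0.4878 + 0.3753)/(1 + 0.4878×0.3753) = 0.86310/1.183071 = 0.7295418
Compose boost 3: (0.7104 + 0.7295418)/(1 + 0.7104×0.7295418) = 1.439942/1.518266 = 0.94841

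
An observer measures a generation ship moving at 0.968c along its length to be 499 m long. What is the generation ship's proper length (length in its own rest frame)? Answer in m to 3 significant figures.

γ = 1/√(1 − 0.968²) = 3.9849
L₀ = γL = 3.9849 × 499 = 1990 m

L₀ ≈ 1990 m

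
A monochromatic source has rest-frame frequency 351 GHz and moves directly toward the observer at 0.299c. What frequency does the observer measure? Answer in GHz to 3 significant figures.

f_obs ≈ 478 GHz

Relativistic Doppler: f_obs = f_src √((1+β)/(1−β))
= 351 × √(1.2990/0.70100) = 351 × 1.3613 = 478 GHz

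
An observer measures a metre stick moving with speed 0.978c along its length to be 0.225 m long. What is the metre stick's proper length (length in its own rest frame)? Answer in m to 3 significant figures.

L₀ ≈ 1.08 m

γ = 1/√(1 − 0.978²) = 4.7938
L₀ = γL = 4.7938 × 0.225 = 1.08 m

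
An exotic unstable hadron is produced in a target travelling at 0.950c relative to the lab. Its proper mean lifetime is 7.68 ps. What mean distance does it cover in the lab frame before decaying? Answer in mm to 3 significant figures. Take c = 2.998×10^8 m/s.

d ≈ 7.01 mm

γ = 1/√(1 − 0.950²) = 3.2026
Dilated lifetime: Δt = γτ₀ = 3.2026 × 7.68 ps = 24.596 ps
d = vΔt = 0.950c × 24.596 ps = 2.8481×10^8 m/s × 2.4596×10^-11 s = 7.01 mm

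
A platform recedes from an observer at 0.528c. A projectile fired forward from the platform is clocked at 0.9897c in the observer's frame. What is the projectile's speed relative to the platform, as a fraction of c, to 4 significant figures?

u' ≈ 0.9670c

Inverse velocity addition: u' = (u − v)/(1 − uv/c²)
= (0.9897 − 0.528)/(1 − 0.9897×0.528) = 0.4617/0.477438 = 0.9670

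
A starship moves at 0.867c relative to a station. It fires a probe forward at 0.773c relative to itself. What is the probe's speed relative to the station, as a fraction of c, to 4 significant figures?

u ≈ 0.9819c

Relativistic velocity addition: u = (u' + v)/(1 + u'v/c²)
= (0.773 + 0.867)/(1 + 0.773×0.867) = 1.640/1.67019 = 0.9819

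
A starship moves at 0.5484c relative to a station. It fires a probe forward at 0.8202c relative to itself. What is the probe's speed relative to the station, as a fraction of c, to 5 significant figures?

Relativistic velocity addition: u = (u' + v)/(1 + u'v/c²)
= (0.8202 + 0.5484)/(1 + 0.8202×0.5484) = 1.3686/1.449798 = 0.94399

u ≈ 0.94399c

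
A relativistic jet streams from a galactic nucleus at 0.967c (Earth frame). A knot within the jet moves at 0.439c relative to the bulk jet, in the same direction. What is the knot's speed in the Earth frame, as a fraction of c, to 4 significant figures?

u ≈ 0.9870c

Relativistic velocity addition: u = (u' + v)/(1 + u'v/c²)
= (0.439 + 0.967)/(1 + 0.439×0.967) = 1.406/1.42451 = 0.9870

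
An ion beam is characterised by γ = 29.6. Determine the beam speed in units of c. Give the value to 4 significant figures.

β ≈ 0.9994

β = √(1 − 1/γ²) = √(1 − 1/29.6²) = √(0.998859) = 0.9994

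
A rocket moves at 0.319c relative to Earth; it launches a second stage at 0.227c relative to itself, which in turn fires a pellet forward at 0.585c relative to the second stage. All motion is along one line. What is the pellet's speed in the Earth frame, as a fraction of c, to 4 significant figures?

u ≈ 0.8430c

Compose boost 2: (0.227 + 0.319)/(1 + 0.227×0.319) = 0.5460/1.07241 = 0.509132
Compose boost 3: (0.585 + 0.509132)/(1 + 0.585×0.509132) = 1.09413/1.29784 = 0.8430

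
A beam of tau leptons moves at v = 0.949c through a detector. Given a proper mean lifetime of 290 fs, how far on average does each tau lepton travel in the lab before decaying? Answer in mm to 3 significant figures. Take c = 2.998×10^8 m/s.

γ = 1/√(1 − 0.949²) = 3.1718
Dilated lifetime: Δt = γτ₀ = 3.1718 × 290 fs = 919.83 fs
d = vΔt = 0.949c × 919.83 fs = 2.8451×10^8 m/s × 9.1983×10^-13 s = 0.262 mm

d ≈ 0.262 mm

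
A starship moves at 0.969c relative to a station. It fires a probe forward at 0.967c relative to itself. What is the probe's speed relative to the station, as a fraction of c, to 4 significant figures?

u ≈ 0.9995c

Relativistic velocity addition: u = (u' + v)/(1 + u'v/c²)
= (0.967 + 0.969)/(1 + 0.967×0.969) = 1.936/1.93702 = 0.9995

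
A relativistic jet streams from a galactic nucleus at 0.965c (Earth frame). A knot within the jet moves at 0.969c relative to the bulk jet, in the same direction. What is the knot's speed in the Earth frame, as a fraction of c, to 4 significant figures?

u ≈ 0.9994c

Relativistic velocity addition: u = (u' + v)/(1 + u'v/c²)
= (0.969 + 0.965)/(1 + 0.969×0.965) = 1.934/1.93508 = 0.9994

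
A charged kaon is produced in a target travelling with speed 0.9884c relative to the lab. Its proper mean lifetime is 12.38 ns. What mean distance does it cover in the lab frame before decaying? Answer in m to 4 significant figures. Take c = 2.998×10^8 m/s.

γ = 1/√(1 − 0.9884²) = 6.58444
Dilated lifetime: Δt = γτ₀ = 6.58444 × 12.38 ns = 81.5154 ns
d = vΔt = 0.9884c × 81.5154 ns = 2.96322×10^8 m/s × 8.15154×10^-8 s = 24.15 m

d ≈ 24.15 m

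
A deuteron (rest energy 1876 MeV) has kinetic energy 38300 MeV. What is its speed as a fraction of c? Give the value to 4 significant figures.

γ = 1 + K/(m₀c²) = 1 + 38300/1876 = 21.4158
β = √(1 − 1/γ²) = 0.9989

β ≈ 0.9989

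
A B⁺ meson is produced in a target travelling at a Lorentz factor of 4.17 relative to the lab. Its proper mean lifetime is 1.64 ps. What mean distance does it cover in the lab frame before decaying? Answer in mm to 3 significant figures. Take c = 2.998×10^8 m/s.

β = √(1 − 1/γ²) = √(1 − 1/4.17²) = 0.97082
Dilated lifetime: Δt = γτ₀ = 4.17 × 1.64 ps = 6.8388 ps
d = vΔt = 0.97082c × 6.8388 ps = 2.9105×10^8 m/s × 6.8388×10^-12 s = 1.99 mm

d ≈ 1.99 mm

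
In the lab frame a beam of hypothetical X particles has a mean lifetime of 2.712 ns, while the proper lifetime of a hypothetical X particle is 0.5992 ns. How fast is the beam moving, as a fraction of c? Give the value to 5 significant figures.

γ = Δt/τ₀ = 2.712/0.5992 = 4.526035
β = √(1 − 1/γ²) = √(1 − 1/4.526035²) = 0.97529

β ≈ 0.97529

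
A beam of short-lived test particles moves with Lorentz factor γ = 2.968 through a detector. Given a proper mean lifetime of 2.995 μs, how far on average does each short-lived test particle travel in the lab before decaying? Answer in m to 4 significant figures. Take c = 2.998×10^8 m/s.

d ≈ 2509 m

β = √(1 − 1/γ²) = √(1 − 1/2.968²) = 0.941531
Dilated lifetime: Δt = γτ₀ = 2.968 × 2.995 μs = 8.88916 μs
d = vΔt = 0.941531c × 8.88916 μs = 2.82271×10^8 m/s × 8.88916×10^-6 s = 2509 m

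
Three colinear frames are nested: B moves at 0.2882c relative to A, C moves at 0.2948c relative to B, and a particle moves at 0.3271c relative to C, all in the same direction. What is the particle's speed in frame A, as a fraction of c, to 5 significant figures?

u ≈ 0.73522c

Compose boost 2: (0.2948 + 0.2882)/(1 + 0.2948×0.2882) = 0.58300/1.084961 = 0.5373463
Compose boost 3: (0.3271 + 0.5373463)/(1 + 0.3271×0.5373463) = 0.8644463/1.175766 = 0.73522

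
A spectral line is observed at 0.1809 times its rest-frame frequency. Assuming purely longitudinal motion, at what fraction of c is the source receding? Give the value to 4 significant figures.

f_obs/f_src = √((1−β)/(1+β)) = 0.1809  ⇒  (1−β)/(1+β) = 0.0327248
β = |1 − D²|/(1 + D²) = |1 − 0.0327248|/(1 + 0.0327248) = 0.9366

β ≈ 0.9366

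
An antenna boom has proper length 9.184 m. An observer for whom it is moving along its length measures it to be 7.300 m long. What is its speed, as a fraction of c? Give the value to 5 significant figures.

β ≈ 0.60679

γ = L₀/L = 9.184/7.300 = 1.258082
β = √(1 − 1/γ²) = 0.60679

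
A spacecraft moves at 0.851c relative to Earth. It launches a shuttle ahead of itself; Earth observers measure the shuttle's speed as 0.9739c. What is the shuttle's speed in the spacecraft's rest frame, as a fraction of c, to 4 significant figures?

u' ≈ 0.7178c

Inverse velocity addition: u' = (u − v)/(1 − uv/c²)
= (0.9739 − 0.851)/(1 − 0.9739×0.851) = 0.1229/0.171211 = 0.7178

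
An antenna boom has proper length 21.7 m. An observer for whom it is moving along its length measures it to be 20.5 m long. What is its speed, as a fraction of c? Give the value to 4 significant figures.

γ = L₀/L = 21.7/20.5 = 1.05854
β = √(1 − 1/γ²) = 0.3279

β ≈ 0.3279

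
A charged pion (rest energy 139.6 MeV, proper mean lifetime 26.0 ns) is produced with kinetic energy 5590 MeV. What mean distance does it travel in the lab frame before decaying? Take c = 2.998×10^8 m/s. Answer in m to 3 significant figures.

γ = 1 + K/(m₀c²) = 1 + 5590/139.6 = 41.043
β = √(1 − 1/γ²) = 0.99970
Dilated lifetime: γτ₀ = 41.043 × 26.0 ns = 1067.1 ns
d = βc·γτ₀ = 0.99970 × (2.998×10^8 m/s) × 1.0671×10^-6 s = 320 m

d ≈ 320 m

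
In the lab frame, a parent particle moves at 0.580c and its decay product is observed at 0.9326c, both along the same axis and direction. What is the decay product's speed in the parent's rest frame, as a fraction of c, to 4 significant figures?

Inverse velocity addition: u' = (u − v)/(1 − uv/c²)
= (0.9326 − 0.580)/(1 − 0.9326×0.580) = 0.3526/0.459092 = 0.7680

u' ≈ 0.7680c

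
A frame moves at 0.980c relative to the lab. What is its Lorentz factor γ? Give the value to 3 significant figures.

γ ≈ 5.03

γ = 1/√(1 − β²) = 1/√(1 − 0.980²) = 1/√(0.039600) = 5.03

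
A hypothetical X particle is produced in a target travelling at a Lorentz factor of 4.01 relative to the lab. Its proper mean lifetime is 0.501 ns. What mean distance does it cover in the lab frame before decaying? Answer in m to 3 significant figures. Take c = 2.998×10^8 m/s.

d ≈ 0.583 m

β = √(1 − 1/γ²) = √(1 − 1/4.01²) = 0.96841
Dilated lifetime: Δt = γτ₀ = 4.01 × 0.501 ns = 2.0090 ns
d = vΔt = 0.96841c × 2.0090 ns = 2.9033×10^8 m/s × 2.0090×10^-9 s = 0.583 m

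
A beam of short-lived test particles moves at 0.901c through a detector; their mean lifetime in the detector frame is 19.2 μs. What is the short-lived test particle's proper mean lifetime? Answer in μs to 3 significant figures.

γ = 1/√(1 − 0.901²) = 2.3051
Proper time: τ₀ = Δt/γ = 19.2/2.3051 = 8.33 μs

τ₀ ≈ 8.33 μs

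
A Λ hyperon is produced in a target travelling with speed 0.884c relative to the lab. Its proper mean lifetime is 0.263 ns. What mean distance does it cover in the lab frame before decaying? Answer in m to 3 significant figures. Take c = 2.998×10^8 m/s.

γ = 1/√(1 − 0.884²) = 2.1391
Dilated lifetime: Δt = γτ₀ = 2.1391 × 0.263 ns = 0.56258 ns
d = vΔt = 0.884c × 0.56258 ns = 2.6502×10^8 m/s × 5.6258×10^-10 s = 0.149 m

d ≈ 0.149 m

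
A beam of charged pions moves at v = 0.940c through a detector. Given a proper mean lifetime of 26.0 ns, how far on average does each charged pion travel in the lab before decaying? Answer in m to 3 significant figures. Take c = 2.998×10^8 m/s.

d ≈ 21.5 m

γ = 1/√(1 − 0.940²) = 2.9311
Dilated lifetime: Δt = γτ₀ = 2.9311 × 26.0 ns = 76.207 ns
d = vΔt = 0.940c × 76.207 ns = 2.8181×10^8 m/s × 7.6207×10^-8 s = 21.5 m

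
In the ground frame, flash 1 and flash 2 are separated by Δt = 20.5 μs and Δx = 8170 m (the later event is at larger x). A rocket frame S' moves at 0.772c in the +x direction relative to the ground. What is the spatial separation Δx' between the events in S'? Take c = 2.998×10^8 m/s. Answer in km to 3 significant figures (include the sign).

Δx' ≈ 5.39 km

γ = 1/√(1 − 0.772²) = 1.5733
Δx' = γ(Δx − vΔt) = 1.5733 × (8170 m − 0.772×(2.998×10^8 m/s)×20.5×10^-6 s)
= 1.5733 × (3425.4 m) = 5.39 km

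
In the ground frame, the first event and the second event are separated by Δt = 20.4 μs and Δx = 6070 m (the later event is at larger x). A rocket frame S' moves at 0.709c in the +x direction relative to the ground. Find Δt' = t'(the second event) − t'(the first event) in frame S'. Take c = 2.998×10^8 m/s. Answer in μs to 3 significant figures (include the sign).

γ = 1/√(1 − 0.709²) = 1.4180
Δt' = γ(Δt − vΔx/c²) = 1.4180 × (20.4 μs − 0.709×6070 m / (2.998×10^8 m/s))
= 1.4180 × (6.0450 μs) = 8.57 μs

Δt' ≈ 8.57 μs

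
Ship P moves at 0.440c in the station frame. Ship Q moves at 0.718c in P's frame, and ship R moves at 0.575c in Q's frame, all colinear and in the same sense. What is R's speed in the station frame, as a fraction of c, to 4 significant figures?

u ≈ 0.9661c

Compose boost 2: (0.718 + 0.440)/(1 + 0.718×0.440) = 1.158/1.31592 = 0.879993
Compose boost 3: (0.575 + 0.879993)/(1 + 0.575×0.879993) = 1.45499/1.50600 = 0.9661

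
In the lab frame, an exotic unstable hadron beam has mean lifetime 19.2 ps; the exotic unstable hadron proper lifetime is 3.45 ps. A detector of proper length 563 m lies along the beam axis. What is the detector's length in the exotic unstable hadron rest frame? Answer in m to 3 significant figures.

Time dilation ⇒ γ = Δt/τ₀ = 19.2/3.45 = 5.5652
Length contraction: L = L₀/γ = 563/5.5652 = 101 m

L ≈ 101 m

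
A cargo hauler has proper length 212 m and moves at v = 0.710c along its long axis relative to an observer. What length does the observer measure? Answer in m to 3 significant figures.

γ = 1/√(1 − 0.710²) = 1.4200
Length contraction: L = L₀/γ = 212/1.4200 = 149 m

L ≈ 149 m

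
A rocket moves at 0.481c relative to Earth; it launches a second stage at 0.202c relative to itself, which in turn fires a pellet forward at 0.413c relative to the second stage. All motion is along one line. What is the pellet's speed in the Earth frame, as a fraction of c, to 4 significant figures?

Compose boost 2: (0.202 + 0.481)/(1 + 0.202×0.481) = 0.6830/1.09716 = 0.622515
Compose boost 3: (0.413 + 0.622515)/(1 + 0.413×0.622515) = 1.03552/1.25710 = 0.8237

u ≈ 0.8237c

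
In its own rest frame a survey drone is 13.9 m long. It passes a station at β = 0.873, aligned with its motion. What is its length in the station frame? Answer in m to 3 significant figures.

L ≈ 6.78 m

γ = 1/√(1 − 0.873²) = 2.0504
Length contraction: L = L₀/γ = 13.9/2.0504 = 6.78 m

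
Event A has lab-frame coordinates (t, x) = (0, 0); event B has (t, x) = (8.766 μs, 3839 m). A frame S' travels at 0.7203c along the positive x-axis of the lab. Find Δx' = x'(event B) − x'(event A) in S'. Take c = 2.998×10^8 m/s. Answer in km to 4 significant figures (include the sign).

Δx' ≈ 2.805 km

γ = 1/√(1 − 0.7203²) = 1.44162
Δx' = γ(Δx − vΔt) = 1.44162 × (3839 m − 0.7203×(2.998×10^8 m/s)×8.766×10^-6 s)
= 1.44162 × (1946.02 m) = 2.805 km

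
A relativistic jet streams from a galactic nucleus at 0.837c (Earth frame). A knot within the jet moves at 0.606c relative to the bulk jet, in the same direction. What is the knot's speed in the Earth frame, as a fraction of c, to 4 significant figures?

Relativistic velocity addition: u = (u' + v)/(1 + u'v/c²)
= (0.606 + 0.837)/(1 + 0.606×0.837) = 1.443/1.50722 = 0.9574

u ≈ 0.9574c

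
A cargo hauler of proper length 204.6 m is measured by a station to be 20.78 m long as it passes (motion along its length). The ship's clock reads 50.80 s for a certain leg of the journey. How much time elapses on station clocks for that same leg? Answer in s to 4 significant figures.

Δt ≈ 500.2 s

Length contraction ⇒ γ = L₀/L = 204.6/20.78 = 9.84601
Time dilation: Δt = γτ₀ = 9.84601 × 50.80 s = 500.2 s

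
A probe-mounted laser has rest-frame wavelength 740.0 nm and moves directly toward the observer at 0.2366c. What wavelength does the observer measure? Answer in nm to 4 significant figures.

Relativistic Doppler: λ_obs = λ_src √((1−β)/(1+β))
= 740.0 × √(0.763400/1.23660) = 740.0 × 0.785709 = 581.4 nm

λ_obs ≈ 581.4 nm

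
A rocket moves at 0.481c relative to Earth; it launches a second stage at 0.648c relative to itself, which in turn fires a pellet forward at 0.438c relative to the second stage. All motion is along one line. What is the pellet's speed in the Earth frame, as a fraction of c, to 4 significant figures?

Compose boost 2: (0.648 + 0.481)/(1 + 0.648×0.481) = 1.129/1.31169 = 0.860723
Compose boost 3: (0.438 + 0.860723)/(1 + 0.438×0.860723) = 1.29872/1.37700 = 0.9432

u ≈ 0.9432c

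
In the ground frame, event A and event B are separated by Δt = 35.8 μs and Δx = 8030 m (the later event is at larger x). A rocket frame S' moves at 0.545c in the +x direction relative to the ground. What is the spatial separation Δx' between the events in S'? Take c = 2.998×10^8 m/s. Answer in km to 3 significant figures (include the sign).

γ = 1/√(1 − 0.545²) = 1.1927
Δx' = γ(Δx − vΔt) = 1.1927 × (8030 m − 0.545×(2.998×10^8 m/s)×35.8×10^-6 s)
= 1.1927 × (2180.6 m) = 2.60 km

Δx' ≈ 2.60 km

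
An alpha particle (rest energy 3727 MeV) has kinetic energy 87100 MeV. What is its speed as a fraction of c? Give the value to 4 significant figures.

γ = 1 + K/(m₀c²) = 1 + 87100/3727 = 24.3700
β = √(1 − 1/γ²) = 0.9992

β ≈ 0.9992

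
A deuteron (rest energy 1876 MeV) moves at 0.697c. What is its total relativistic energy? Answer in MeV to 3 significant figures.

E ≈ 2620 MeV

γ = 1/√(1 − 0.697²) = 1.3946
E = γm₀c² = 1.3946 × 1876 MeV = 2620 MeV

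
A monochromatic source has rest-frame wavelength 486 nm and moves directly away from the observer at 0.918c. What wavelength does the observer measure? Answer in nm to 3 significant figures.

λ_obs ≈ 2350 nm

Relativistic Doppler: λ_obs = λ_src √((1+β)/(1−β))
= 486 × √(1.9180/0.082000) = 486 × 4.8363 = 2350 nm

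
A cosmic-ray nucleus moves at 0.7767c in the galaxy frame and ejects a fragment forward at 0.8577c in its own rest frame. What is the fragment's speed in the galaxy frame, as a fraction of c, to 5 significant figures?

u ≈ 0.98093c

Compose boost 2: (0.8577 + 0.7767)/(1 + 0.8577×0.7767) = 1.6344/1.666176 = 0.98093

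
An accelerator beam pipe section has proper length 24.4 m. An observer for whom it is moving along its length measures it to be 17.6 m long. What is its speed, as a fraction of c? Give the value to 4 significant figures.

β ≈ 0.6926

γ = L₀/L = 24.4/17.6 = 1.38636
β = √(1 − 1/γ²) = 0.6926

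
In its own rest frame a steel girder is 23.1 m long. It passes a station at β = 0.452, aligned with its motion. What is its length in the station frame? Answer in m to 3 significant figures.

γ = 1/√(1 − 0.452²) = 1.1211
Length contraction: L = L₀/γ = 23.1/1.1211 = 20.6 m

L ≈ 20.6 m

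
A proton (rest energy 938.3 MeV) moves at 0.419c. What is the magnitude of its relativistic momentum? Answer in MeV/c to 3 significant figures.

p ≈ 433 MeV/c

γ = 1/√(1 − 0.419²) = 1.1013
p = γβm₀c = 1.1013 × 0.419 × 938.3 MeV/c = 433 MeV/c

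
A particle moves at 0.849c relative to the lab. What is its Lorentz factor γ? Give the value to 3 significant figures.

γ = 1/√(1 − β²) = 1/√(1 − 0.849²) = 1/√(0.27920) = 1.89

γ ≈ 1.89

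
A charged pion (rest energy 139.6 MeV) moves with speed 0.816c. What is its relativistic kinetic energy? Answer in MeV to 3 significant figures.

K ≈ 102 MeV

γ = 1/√(1 − 0.816²) = 1.7299
K = (γ − 1)m₀c² = (1.7299 − 1) × 139.6 MeV = 0.72995 × 139.6 MeV = 102 MeV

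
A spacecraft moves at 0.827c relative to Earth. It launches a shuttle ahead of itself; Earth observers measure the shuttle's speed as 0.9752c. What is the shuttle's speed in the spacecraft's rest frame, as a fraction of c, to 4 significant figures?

u' ≈ 0.7659c

Inverse velocity addition: u' = (u − v)/(1 − uv/c²)
= (0.9752 − 0.827)/(1 − 0.9752×0.827) = 0.1482/0.193510 = 0.7659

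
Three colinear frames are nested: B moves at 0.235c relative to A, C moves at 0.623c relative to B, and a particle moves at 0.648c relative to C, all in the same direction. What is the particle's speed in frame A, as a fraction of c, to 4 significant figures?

u ≈ 0.9404c

Compose boost 2: (0.623 + 0.235)/(1 + 0.623×0.235) = 0.8580/1.14640 = 0.748427
Compose boost 3: (0.648 + 0.748427)/(1 + 0.648×0.748427) = 1.39643/1.48498 = 0.9404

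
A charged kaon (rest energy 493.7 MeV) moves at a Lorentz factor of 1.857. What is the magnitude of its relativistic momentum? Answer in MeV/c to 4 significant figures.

p ≈ 772.5 MeV/c

β = √(1 − 1/γ²) = √(1 − 1/1.857²) = 0.842624
p = γβm₀c = 1.857 × 0.842624 × 493.7 MeV/c = 772.5 MeV/c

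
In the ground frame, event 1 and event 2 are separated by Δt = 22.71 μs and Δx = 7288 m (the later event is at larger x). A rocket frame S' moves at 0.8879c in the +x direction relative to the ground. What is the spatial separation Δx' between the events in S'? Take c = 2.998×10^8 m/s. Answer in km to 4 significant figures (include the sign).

Δx' ≈ 2.701 km

γ = 1/√(1 − 0.8879²) = 2.17374
Δx' = γ(Δx − vΔt) = 2.17374 × (7288 m − 0.8879×(2.998×10^8 m/s)×22.71×10^-6 s)
= 2.17374 × (1242.77 m) = 2.701 km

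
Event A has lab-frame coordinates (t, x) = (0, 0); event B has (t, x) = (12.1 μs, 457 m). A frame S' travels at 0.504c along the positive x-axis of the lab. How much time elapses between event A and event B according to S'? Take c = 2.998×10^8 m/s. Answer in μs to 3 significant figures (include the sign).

γ = 1/√(1 − 0.504²) = 1.1578
Δt' = γ(Δt − vΔx/c²) = 1.1578 × (12.1 μs − 0.504×457 m / (2.998×10^8 m/s))
= 1.1578 × (11.332 μs) = 13.1 μs

Δt' ≈ 13.1 μs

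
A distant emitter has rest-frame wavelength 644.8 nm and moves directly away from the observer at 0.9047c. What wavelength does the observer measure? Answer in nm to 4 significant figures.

λ_obs ≈ 2883 nm

Relativistic Doppler: λ_obs = λ_src √((1+β)/(1−β))
= 644.8 × √(1.90470/0.0953000) = 644.8 × 4.47061 = 2883 nm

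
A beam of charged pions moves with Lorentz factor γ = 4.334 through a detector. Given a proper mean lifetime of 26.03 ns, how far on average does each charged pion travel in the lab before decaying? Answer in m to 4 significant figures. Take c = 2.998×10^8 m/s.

d ≈ 32.91 m

β = √(1 − 1/γ²) = √(1 − 1/4.334²) = 0.973017
Dilated lifetime: Δt = γτ₀ = 4.334 × 26.03 ns = 112.814 ns
d = vΔt = 0.973017c × 112.814 ns = 2.91710×10^8 m/s × 1.12814×10^-7 s = 32.91 m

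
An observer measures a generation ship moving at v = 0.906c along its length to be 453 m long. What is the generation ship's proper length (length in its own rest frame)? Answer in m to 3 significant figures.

L₀ ≈ 1070 m

γ = 1/√(1 − 0.906²) = 2.3625
L₀ = γL = 2.3625 × 453 = 1070 m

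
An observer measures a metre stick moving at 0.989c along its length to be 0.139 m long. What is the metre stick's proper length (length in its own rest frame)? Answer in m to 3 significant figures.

L₀ ≈ 0.940 m

γ = 1/√(1 − 0.989²) = 6.7606
L₀ = γL = 6.7606 × 0.139 = 0.940 m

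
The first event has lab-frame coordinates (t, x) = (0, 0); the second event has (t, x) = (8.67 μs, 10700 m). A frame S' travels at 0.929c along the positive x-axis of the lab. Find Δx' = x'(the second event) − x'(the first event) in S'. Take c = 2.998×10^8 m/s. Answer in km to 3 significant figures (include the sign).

Δx' ≈ 22.4 km

γ = 1/√(1 − 0.929²) = 2.7021
Δx' = γ(Δx − vΔt) = 2.7021 × (10700 m − 0.929×(2.998×10^8 m/s)×8.67×10^-6 s)
= 2.7021 × (8285.3 m) = 22.4 km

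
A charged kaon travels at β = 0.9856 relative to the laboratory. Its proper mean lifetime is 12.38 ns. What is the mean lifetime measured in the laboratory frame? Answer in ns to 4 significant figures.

Δt ≈ 73.21 ns

γ = 1/√(1 − 0.9856²) = 5.91388
Time dilation: Δt = γτ₀ = 5.91388 × 12.38 ns = 73.21 ns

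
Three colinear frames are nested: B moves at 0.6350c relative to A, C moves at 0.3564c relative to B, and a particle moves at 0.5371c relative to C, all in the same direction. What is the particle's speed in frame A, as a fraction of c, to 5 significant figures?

Compose boost 2: (0.3564 + 0.6350)/(1 + 0.3564×0.6350) = 0.99140/1.226314 = 0.8084389
Compose boost 3: (0.5371 + 0.8084389)/(1 + 0.5371×0.8084389) = 1.345539/1.434213 = 0.93817

u ≈ 0.93817c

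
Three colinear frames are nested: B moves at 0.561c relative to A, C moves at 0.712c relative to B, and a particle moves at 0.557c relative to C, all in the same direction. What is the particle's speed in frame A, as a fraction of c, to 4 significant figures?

u ≈ 0.9734c

Compose boost 2: (0.712 + 0.561)/(1 + 0.712×0.561) = 1.273/1.39943 = 0.909655
Compose boost 3: (0.557 + 0.909655)/(1 + 0.557×0.909655) = 1.46665/1.50668 = 0.9734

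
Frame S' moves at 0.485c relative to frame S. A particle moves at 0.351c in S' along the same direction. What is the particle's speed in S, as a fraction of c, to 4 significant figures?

Relativistic velocity addition: u = (u' + v)/(1 + u'v/c²)
= (0.351 + 0.485)/(1 + 0.351×0.485) = 0.8360/1.17023 = 0.7144

u ≈ 0.7144c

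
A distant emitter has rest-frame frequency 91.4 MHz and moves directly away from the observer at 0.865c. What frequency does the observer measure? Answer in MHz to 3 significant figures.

f_obs ≈ 24.6 MHz

Relativistic Doppler: f_obs = f_src √((1−β)/(1+β))
= 91.4 × √(0.13500/1.8650) = 91.4 × 0.26905 = 24.6 MHz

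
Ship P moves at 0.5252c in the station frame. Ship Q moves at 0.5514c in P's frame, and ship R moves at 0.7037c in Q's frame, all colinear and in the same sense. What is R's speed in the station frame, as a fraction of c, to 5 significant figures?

u ≈ 0.96917c

Compose boost 2: (0.5514 + 0.5252)/(1 + 0.5514×0.5252) = 1.0766/1.289595 = 0.8348356
Compose boost 3: (0.7037 + 0.8348356)/(1 + 0.7037×0.8348356) = 1.538536/1.587474 = 0.96917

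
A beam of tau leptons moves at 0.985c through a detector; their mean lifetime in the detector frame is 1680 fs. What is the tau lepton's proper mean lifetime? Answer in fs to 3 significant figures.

γ = 1/√(1 − 0.985²) = 5.7953
Proper time: τ₀ = Δt/γ = 1680/5.7953 = 290 fs

τ₀ ≈ 290 fs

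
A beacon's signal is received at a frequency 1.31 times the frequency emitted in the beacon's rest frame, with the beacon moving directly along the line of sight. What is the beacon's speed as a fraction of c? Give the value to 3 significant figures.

β ≈ 0.264

f_obs/f_src = √((1+β)/(1−β)) = 1.31  ⇒  (1+β)/(1−β) = 1.7161
β = |1 − D²|/(1 + D²) = |1 − 1.7161|/(1 + 1.7161) = 0.264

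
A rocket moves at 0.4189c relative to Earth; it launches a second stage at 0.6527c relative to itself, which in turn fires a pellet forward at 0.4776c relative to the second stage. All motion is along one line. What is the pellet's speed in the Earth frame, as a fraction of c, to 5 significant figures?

Compose boost 2: (0.6527 + 0.4189)/(1 + 0.6527×0.4189) = 1.0716/1.273416 = 0.8415160
Compose boost 3: (0.4776 + 0.8415160)/(1 + 0.4776×0.8415160) = 1.319116/1.401908 = 0.94094

u ≈ 0.94094c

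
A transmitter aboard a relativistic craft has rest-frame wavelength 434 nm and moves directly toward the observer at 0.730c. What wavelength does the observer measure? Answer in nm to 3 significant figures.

Relativistic Doppler: λ_obs = λ_src √((1−β)/(1+β))
= 434 × √(0.27000/1.7300) = 434 × 0.39506 = 171 nm

λ_obs ≈ 171 nm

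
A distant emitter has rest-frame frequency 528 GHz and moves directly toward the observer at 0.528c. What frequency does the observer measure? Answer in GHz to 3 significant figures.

Relativistic Doppler: f_obs = f_src √((1+β)/(1−β))
= 528 × √(1.5280/0.47200) = 528 × 1.7992 = 950 GHz

f_obs ≈ 950 GHz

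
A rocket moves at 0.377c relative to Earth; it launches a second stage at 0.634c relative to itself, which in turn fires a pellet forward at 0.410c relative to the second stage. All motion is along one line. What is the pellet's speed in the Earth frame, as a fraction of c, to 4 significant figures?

Compose boost 2: (0.634 + 0.377)/(1 + 0.634×0.377) = 1.011/1.23902 = 0.815969
Compose boost 3: (0.410 + 0.815969)/(1 + 0.410×0.815969) = 1.22597/1.33455 = 0.9186

u ≈ 0.9186c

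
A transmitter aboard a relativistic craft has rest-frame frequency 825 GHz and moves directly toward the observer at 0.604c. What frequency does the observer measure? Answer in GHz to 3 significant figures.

Relativistic Doppler: f_obs = f_src √((1+β)/(1−β))
= 825 × √(1.6040/0.39600) = 825 × 2.0126 = 1660 GHz

f_obs ≈ 1660 GHz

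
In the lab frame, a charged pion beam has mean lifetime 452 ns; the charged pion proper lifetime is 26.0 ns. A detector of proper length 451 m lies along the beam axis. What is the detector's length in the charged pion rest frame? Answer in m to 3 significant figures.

Time dilation ⇒ γ = Δt/τ₀ = 452/26.0 = 17.385
Length contraction: L = L₀/γ = 451/17.385 = 25.9 m

L ≈ 25.9 m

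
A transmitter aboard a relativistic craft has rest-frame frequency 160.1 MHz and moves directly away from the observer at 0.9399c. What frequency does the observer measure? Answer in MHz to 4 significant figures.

Relativistic Doppler: f_obs = f_src √((1−β)/(1+β))
= 160.1 × √(0.0601000/1.93990) = 160.1 × 0.176014 = 28.18 MHz

f_obs ≈ 28.18 MHz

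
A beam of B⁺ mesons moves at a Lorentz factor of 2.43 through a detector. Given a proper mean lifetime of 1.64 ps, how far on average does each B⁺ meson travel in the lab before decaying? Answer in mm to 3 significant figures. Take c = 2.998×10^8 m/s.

β = √(1 − 1/γ²) = √(1 − 1/2.43²) = 0.91140
Dilated lifetime: Δt = γτ₀ = 2.43 × 1.64 ps = 3.9852 ps
d = vΔt = 0.91140c × 3.9852 ps = 2.7324×10^8 m/s × 3.9852×10^-12 s = 1.09 mm

d ≈ 1.09 mm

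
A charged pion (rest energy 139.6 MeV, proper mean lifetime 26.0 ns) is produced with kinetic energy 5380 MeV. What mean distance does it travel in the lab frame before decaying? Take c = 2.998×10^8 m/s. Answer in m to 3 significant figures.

d ≈ 308 m

γ = 1 + K/(m₀c²) = 1 + 5380/139.6 = 39.539
β = √(1 − 1/γ²) = 0.99968
Dilated lifetime: γτ₀ = 39.539 × 26.0 ns = 1028.0 ns
d = βc·γτ₀ = 0.99968 × (2.998×10^8 m/s) × 1.0280×10^-6 s = 308 m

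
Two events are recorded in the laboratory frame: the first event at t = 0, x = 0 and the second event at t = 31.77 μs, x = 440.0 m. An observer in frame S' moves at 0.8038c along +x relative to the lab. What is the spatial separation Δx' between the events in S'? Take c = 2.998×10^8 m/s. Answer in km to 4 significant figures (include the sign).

γ = 1/√(1 − 0.8038²) = 1.68096
Δx' = γ(Δx − vΔt) = 1.68096 × (440.0 m − 0.8038×(2.998×10^8 m/s)×31.77×10^-6 s)
= 1.68096 × (-7215.91 m) = -12.13 km

Δx' ≈ -12.13 km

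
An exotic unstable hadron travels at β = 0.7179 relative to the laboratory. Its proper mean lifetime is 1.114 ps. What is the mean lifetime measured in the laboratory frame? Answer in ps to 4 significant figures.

γ = 1/√(1 − 0.7179²) = 1.43648
Time dilation: Δt = γτ₀ = 1.43648 × 1.114 ps = 1.600 ps

Δt ≈ 1.600 ps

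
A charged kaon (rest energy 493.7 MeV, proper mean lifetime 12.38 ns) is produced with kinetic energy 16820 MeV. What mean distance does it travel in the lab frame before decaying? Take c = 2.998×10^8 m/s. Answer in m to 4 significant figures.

γ = 1 + K/(m₀c²) = 1 + 16820/493.7 = 35.0693
β = √(1 − 1/γ²) = 0.999593
Dilated lifetime: γτ₀ = 35.0693 × 12.38 ns = 434.158 ns
d = βc·γτ₀ = 0.999593 × (2.998×10^8 m/s) × 4.34158×10^-7 s = 130.1 m

d ≈ 130.1 m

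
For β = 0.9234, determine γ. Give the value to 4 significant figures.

γ = 1/√(1 − β²) = 1/√(1 − 0.9234²) = 1/√(0.147332) = 2.605

γ ≈ 2.605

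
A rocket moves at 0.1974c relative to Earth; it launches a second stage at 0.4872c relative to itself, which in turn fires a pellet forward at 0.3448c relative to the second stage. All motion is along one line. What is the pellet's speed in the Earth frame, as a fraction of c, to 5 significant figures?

Compose boost 2: (0.4872 + 0.1974)/(1 + 0.4872×0.1974) = 0.68460/1.096173 = 0.6245363
Compose boost 3: (0.3448 + 0.6245363)/(1 + 0.3448×0.6245363) = 0.9693363/1.215340 = 0.79758

u ≈ 0.79758c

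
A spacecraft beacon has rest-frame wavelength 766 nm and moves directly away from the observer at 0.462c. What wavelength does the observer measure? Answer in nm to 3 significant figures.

λ_obs ≈ 1260 nm

Relativistic Doppler: λ_obs = λ_src √((1+β)/(1−β))
= 766 × √(1.4620/0.53800) = 766 × 1.6485 = 1260 nm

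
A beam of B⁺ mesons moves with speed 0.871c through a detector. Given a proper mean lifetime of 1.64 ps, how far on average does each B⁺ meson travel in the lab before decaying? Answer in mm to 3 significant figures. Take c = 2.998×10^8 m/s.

d ≈ 0.872 mm

γ = 1/√(1 − 0.871²) = 2.0355
Dilated lifetime: Δt = γτ₀ = 2.0355 × 1.64 ps = 3.3382 ps
d = vΔt = 0.871c × 3.3382 ps = 2.6113×10^8 m/s × 3.3382×10^-12 s = 0.872 mm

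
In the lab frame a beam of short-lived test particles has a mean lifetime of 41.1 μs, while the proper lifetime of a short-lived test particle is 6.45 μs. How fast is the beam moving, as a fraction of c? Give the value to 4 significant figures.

γ = Δt/τ₀ = 41.1/6.45 = 6.37209
β = √(1 − 1/γ²) = √(1 − 1/6.37209²) = 0.9876

β ≈ 0.9876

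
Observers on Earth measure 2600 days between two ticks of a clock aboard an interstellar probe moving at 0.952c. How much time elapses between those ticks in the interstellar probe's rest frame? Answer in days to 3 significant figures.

γ = 1/√(1 − 0.952²) = 3.2669
Proper time: τ₀ = Δt/γ = 2600/3.2669 = 796 days

τ₀ ≈ 796 days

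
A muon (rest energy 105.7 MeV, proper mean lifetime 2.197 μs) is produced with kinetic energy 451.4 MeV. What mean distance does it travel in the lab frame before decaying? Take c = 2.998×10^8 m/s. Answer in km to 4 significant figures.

d ≈ 3.408 km

γ = 1 + K/(m₀c²) = 1 + 451.4/105.7 = 5.27058
β = √(1 − 1/γ²) = 0.981836
Dilated lifetime: γτ₀ = 5.27058 × 2.197 μs = 11.5795 μs
d = βc·γτ₀ = 0.981836 × (2.998×10^8 m/s) × 1.15795×10^-5 s = 3.408 km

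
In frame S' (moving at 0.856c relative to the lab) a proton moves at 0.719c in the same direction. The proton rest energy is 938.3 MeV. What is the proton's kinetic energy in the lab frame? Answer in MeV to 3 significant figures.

K ≈ 3280 MeV

u_lab = (0.719 + 0.856)/(1 + 0.719×0.856) = 0.974952
γ = 1/√(1 − 0.974952²) = 4.4961
K = (γ − 1)m₀c² = (4.4961 − 1) × 938.3 = 3.4961 × 938.3 = 3280 MeV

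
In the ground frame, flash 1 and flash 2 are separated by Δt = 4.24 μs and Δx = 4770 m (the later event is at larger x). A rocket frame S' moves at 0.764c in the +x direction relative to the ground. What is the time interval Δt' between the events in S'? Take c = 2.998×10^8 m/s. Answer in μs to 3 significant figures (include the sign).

γ = 1/√(1 − 0.764²) = 1.5499
Δt' = γ(Δt − vΔx/c²) = 1.5499 × (4.24 μs − 0.764×4770 m / (2.998×10^8 m/s))
= 1.5499 × (-7.9157 μs) = -12.3 μs

Δt' ≈ -12.3 μs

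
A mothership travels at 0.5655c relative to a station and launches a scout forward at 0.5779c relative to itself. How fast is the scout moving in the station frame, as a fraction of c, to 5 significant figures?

u ≈ 0.86177c

Compose boost 2: (0.5779 + 0.5655)/(1 + 0.5779×0.5655) = 1.1434/1.326802 = 0.86177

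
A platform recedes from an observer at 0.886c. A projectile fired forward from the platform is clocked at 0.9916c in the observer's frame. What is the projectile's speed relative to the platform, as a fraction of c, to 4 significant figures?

u' ≈ 0.8695c

Inverse velocity addition: u' = (u − v)/(1 − uv/c²)
= (0.9916 − 0.886)/(1 − 0.9916×0.886) = 0.1056/0.121442 = 0.8695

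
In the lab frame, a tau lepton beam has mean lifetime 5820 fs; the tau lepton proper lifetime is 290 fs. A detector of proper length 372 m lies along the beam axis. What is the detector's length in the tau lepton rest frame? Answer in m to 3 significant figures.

Time dilation ⇒ γ = Δt/τ₀ = 5820/290 = 20.069
Length contraction: L = L₀/γ = 372/20.069 = 18.5 m

L ≈ 18.5 m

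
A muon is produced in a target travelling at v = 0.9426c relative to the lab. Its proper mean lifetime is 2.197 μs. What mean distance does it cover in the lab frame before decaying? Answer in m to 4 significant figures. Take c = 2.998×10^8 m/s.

γ = 1/√(1 − 0.9426²) = 2.99469
Dilated lifetime: Δt = γτ₀ = 2.99469 × 2.197 μs = 6.57934 μs
d = vΔt = 0.9426c × 6.57934 μs = 2.82591×10^8 m/s × 6.57934×10^-6 s = 1859 m

d ≈ 1859 m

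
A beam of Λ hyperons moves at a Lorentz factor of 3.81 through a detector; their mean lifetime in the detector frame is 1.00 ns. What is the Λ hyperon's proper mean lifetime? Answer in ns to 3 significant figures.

τ₀ ≈ 0.262 ns

γ = 3.81 (given)
Proper time: τ₀ = Δt/γ = 1.00/3.81 = 0.262 ns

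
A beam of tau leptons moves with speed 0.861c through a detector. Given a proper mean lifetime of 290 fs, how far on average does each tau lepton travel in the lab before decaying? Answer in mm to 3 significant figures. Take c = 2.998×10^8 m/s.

γ = 1/√(1 − 0.861²) = 1.9662
Dilated lifetime: Δt = γτ₀ = 1.9662 × 290 fs = 570.19 fs
d = vΔt = 0.861c × 570.19 fs = 2.5813×10^8 m/s × 5.7019×10^-13 s = 0.147 mm

d ≈ 0.147 mm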